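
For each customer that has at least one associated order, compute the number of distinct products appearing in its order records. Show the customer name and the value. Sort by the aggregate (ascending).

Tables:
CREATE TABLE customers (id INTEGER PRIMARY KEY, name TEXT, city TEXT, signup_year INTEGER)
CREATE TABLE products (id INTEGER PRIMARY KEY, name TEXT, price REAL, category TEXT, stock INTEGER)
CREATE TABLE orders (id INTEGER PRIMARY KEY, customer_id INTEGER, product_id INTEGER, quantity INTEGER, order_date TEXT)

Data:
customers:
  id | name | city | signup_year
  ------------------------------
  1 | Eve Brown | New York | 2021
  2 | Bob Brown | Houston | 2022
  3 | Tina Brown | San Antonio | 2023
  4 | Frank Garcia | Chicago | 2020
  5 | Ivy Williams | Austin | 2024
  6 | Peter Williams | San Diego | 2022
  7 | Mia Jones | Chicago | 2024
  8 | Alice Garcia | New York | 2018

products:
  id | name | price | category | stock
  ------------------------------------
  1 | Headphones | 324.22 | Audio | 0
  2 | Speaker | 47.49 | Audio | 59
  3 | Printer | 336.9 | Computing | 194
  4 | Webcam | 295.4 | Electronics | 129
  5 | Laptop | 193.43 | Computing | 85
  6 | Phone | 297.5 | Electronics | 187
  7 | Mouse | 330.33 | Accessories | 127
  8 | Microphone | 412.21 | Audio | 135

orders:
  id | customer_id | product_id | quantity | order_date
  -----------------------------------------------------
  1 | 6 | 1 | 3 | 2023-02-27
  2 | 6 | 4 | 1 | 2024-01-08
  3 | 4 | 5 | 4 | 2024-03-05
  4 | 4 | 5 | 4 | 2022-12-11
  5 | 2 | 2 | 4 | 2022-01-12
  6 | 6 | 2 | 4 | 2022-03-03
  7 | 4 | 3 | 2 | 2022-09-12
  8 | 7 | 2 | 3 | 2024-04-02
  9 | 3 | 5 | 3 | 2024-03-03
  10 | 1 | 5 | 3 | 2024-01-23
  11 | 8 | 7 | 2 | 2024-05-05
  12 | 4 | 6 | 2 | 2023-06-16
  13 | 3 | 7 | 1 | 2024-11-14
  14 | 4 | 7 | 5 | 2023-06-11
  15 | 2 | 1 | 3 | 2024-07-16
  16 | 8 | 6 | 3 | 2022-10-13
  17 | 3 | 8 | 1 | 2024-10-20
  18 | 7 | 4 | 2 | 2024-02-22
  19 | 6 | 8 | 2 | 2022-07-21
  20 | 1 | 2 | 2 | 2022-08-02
SELECT p.name, COUNT(DISTINCT c.product_id) AS distinct_product_count FROM orders c JOIN customers p ON c.customer_id = p.id GROUP BY p.id, p.name ORDER BY distinct_product_count ASC

Execution result:
name | distinct_product_count
Eve Brown | 2
Bob Brown | 2
Mia Jones | 2
Alice Garcia | 2
Tina Brown | 3
Frank Garcia | 4
Peter Williams | 4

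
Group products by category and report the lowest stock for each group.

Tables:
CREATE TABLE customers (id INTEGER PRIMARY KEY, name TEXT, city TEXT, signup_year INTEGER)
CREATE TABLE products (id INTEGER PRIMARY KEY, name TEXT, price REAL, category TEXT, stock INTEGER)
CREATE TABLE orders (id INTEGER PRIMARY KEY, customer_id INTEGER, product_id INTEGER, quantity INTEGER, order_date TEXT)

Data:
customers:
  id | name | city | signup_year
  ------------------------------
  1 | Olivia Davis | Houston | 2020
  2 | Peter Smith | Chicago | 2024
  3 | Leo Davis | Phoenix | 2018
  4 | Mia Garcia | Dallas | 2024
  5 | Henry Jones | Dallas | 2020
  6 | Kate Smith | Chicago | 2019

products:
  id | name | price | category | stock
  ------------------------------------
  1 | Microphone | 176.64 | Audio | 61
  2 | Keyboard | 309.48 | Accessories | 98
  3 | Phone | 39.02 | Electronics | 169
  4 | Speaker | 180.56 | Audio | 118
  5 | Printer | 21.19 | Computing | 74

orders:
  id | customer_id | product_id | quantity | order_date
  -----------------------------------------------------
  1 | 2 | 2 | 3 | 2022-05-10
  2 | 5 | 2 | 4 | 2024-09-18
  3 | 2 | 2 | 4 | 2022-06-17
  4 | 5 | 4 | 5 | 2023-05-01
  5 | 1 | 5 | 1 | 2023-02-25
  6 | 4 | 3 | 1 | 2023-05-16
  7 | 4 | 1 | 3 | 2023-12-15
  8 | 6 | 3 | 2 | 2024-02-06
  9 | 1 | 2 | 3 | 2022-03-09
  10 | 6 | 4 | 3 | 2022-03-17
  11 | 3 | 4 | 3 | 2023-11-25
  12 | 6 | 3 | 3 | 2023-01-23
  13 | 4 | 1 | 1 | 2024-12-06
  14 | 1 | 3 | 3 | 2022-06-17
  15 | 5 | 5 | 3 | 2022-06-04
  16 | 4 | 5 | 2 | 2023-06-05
SELECT category, MIN(stock) AS min_stock FROM products GROUP BY category

Execution result:
category | min_stock
Accessories | 98
Audio | 61
Computing | 74
Electronics | 169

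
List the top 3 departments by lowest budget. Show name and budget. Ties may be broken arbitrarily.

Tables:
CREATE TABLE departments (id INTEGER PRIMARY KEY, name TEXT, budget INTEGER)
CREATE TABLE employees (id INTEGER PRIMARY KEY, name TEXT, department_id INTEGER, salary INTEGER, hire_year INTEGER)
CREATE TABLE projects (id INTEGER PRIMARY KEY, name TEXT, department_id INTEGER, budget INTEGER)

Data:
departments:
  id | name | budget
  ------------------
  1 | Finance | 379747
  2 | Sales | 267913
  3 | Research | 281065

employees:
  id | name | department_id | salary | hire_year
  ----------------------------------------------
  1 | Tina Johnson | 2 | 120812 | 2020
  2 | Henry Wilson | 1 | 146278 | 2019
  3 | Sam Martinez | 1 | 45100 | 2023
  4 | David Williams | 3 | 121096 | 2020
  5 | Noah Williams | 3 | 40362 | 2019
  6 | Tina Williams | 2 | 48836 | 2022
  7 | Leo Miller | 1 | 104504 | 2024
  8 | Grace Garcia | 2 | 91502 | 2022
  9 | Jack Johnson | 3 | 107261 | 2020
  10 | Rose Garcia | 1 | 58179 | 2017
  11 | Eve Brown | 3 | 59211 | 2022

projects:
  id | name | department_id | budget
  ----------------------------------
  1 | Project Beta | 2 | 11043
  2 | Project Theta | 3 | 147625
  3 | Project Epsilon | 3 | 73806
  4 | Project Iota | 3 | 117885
SELECT name, budget FROM departments ORDER BY budget ASC LIMIT 3

Execution result:
name | budget
Sales | 267913
Research | 281065
Finance | 379747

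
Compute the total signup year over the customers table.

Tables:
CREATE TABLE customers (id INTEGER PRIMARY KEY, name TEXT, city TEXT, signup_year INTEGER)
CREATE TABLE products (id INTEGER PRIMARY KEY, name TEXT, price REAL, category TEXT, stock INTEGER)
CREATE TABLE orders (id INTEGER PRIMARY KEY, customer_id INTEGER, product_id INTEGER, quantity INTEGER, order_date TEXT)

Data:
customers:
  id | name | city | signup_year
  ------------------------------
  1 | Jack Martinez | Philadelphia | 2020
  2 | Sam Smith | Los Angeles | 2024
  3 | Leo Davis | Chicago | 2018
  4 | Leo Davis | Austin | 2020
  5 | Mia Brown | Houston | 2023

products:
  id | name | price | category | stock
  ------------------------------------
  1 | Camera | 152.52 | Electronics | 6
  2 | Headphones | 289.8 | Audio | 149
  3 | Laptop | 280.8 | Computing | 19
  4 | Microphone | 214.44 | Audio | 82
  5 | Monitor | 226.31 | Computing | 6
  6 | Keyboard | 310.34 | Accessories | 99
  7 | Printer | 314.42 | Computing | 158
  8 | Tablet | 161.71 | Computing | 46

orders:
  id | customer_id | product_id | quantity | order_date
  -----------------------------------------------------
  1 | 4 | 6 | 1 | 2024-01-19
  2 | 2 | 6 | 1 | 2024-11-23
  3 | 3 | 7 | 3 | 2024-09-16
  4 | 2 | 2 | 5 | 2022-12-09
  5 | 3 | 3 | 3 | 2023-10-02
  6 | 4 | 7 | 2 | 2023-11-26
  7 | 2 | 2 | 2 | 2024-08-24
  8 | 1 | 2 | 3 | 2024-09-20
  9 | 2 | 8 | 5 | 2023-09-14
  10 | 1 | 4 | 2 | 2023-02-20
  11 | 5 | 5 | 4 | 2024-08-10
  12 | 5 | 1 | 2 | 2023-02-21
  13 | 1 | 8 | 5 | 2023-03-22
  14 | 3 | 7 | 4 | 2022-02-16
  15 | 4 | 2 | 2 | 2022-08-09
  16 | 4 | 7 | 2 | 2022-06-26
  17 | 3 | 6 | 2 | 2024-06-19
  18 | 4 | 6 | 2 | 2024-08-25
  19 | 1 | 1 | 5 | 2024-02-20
SELECT SUM(signup_year) FROM customers

Execution result:
10105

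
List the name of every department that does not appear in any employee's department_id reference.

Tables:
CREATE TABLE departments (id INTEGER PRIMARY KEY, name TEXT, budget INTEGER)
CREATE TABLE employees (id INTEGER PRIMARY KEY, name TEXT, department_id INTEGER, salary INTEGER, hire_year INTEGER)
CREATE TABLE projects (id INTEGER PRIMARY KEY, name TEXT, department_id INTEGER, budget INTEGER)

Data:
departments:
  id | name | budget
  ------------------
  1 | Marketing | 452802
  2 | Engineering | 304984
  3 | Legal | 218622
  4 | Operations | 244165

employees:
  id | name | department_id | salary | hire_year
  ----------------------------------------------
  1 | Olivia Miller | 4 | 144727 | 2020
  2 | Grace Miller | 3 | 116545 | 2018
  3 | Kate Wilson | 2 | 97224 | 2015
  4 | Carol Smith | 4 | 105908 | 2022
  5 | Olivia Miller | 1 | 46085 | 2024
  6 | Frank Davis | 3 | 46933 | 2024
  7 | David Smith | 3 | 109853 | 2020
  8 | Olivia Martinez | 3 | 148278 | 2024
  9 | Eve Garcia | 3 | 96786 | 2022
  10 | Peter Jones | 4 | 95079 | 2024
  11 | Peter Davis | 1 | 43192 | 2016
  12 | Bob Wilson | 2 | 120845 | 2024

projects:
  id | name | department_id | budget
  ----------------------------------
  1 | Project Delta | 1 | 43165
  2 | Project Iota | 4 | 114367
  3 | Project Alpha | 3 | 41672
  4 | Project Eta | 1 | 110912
SELECT p.name FROM departments p LEFT JOIN employees c ON c.department_id = p.id WHERE c.id IS NULL

Execution result:
(no rows)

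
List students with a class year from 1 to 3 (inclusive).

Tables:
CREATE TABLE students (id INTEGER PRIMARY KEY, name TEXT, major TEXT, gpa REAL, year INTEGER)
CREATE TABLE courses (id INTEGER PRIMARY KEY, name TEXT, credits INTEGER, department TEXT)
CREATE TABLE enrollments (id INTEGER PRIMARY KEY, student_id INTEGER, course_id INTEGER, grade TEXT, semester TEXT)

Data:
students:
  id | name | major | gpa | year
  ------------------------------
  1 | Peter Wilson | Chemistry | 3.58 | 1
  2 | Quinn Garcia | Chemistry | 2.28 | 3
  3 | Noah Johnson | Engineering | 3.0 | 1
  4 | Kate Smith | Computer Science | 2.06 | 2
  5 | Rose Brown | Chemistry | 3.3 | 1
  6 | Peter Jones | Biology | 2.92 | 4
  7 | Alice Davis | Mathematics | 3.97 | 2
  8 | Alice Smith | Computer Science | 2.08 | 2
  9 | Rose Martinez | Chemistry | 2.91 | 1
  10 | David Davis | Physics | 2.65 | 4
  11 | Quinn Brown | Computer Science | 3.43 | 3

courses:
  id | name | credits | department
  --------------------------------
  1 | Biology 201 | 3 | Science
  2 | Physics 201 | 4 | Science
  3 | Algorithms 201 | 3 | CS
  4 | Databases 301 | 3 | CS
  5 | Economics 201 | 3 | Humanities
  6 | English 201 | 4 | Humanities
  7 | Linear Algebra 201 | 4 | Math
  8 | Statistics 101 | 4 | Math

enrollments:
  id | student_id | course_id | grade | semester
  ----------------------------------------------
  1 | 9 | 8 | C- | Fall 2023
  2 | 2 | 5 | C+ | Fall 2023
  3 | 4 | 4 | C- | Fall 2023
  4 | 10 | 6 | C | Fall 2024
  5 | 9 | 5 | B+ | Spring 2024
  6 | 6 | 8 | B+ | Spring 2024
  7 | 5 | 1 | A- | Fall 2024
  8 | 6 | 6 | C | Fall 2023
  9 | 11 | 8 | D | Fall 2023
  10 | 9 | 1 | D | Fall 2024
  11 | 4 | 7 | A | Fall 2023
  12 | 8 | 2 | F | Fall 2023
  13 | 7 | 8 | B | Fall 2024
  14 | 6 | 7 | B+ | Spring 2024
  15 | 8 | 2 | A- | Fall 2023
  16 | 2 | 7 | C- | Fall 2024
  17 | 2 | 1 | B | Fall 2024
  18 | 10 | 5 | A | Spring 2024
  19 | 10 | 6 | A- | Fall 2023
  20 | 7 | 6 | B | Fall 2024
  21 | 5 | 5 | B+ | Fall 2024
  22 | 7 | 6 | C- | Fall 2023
SELECT name, year FROM students WHERE year BETWEEN 1 AND 3

Execution result:
name | year
Peter Wilson | 1
Quinn Garcia | 3
Noah Johnson | 1
Kate Smith | 2
Rose Brown | 1
Alice Davis | 2
Alice Smith | 2
Rose Martinez | 1
Quinn Brown | 3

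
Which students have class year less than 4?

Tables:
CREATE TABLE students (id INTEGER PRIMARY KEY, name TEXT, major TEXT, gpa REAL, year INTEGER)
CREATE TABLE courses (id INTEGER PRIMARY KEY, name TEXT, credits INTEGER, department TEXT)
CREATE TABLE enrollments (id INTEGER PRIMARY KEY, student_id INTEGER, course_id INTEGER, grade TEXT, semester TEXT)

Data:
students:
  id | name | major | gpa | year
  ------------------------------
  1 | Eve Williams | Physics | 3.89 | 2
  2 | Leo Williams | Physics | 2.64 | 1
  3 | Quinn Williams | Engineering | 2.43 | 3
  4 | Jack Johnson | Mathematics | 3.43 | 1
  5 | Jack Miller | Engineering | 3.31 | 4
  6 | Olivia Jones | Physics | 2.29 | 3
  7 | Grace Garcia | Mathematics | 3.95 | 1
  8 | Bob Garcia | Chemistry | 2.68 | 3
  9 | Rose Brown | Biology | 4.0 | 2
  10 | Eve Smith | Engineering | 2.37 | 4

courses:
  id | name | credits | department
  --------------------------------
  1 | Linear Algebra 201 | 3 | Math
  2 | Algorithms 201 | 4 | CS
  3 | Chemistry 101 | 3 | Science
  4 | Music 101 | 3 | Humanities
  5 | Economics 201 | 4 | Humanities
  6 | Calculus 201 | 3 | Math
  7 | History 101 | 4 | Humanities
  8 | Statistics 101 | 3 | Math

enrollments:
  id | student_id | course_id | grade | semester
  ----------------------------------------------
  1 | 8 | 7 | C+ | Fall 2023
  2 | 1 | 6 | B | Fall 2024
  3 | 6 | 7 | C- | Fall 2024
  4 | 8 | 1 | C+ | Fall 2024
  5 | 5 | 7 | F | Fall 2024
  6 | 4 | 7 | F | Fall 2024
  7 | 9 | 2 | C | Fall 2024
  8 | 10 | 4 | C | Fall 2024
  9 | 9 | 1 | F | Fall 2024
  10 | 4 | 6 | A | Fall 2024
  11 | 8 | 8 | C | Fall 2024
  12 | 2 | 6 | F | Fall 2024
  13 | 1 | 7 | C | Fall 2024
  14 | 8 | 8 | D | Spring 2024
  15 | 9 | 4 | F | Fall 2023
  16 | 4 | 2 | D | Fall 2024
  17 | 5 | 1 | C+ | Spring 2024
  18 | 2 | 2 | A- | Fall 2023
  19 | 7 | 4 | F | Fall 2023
SELECT name, year FROM students WHERE year < 4

Execution result:
name | year
Eve Williams | 2
Leo Williams | 1
Quinn Williams | 3
Jack Johnson | 1
Olivia Jones | 3
Grace Garcia | 1
Bob Garcia | 3
Rose Brown | 2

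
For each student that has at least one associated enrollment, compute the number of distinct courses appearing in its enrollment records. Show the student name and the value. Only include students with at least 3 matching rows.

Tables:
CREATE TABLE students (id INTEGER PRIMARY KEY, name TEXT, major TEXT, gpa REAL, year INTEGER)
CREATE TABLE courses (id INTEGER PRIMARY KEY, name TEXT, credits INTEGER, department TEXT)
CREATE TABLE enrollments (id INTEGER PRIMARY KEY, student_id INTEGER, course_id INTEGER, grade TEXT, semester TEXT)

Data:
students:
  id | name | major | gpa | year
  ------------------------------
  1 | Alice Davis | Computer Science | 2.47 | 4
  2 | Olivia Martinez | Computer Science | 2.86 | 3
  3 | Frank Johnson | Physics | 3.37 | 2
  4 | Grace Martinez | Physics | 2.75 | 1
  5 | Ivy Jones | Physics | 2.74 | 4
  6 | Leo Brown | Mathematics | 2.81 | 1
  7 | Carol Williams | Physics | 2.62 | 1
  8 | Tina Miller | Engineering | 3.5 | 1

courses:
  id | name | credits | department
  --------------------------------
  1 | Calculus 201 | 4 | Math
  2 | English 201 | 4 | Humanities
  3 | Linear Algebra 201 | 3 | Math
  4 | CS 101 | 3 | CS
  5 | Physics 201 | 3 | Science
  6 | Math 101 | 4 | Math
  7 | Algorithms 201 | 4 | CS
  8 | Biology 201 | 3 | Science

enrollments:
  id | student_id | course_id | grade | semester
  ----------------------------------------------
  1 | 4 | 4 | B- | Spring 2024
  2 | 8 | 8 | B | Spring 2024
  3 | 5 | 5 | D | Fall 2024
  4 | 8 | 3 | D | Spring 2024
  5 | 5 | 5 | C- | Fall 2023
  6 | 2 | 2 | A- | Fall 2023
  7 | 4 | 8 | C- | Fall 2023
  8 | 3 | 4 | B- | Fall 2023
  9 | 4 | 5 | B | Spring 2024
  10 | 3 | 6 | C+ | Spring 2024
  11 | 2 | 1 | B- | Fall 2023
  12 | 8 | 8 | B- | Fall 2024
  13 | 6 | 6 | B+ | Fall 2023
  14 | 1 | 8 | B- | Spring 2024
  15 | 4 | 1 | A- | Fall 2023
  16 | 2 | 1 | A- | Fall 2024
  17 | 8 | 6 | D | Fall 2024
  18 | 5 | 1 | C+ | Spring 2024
SELECT p.name, COUNT(DISTINCT c.course_id) AS distinct_course_count FROM enrollments c JOIN students p ON c.student_id = p.id GROUP BY p.id, p.name HAVING COUNT(*) >= 3

Execution result:
name | distinct_course_count
Olivia Martinez | 2
Grace Martinez | 4
Ivy Jones | 2
Tina Miller | 3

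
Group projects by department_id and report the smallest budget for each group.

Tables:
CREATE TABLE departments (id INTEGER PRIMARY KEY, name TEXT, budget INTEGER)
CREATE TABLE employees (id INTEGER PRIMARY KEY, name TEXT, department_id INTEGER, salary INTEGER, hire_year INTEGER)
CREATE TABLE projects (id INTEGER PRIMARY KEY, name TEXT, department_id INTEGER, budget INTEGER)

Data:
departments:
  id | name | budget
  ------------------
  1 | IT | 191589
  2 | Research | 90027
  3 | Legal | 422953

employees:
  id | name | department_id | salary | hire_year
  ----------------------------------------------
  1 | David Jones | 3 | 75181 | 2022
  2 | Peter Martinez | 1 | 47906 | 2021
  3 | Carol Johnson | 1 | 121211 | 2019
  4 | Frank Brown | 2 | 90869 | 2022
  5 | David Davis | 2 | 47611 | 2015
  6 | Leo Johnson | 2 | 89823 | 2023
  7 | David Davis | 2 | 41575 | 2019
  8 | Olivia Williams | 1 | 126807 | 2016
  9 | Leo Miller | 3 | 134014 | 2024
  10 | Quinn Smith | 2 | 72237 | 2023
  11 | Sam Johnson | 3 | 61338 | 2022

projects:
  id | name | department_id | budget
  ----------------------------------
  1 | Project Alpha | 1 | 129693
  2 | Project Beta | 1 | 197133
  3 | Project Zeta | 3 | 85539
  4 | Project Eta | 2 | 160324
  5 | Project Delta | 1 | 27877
SELECT department_id, MIN(budget) AS min_budget FROM projects GROUP BY department_id

Execution result:
department_id | min_budget
1 | 27877
2 | 160324
3 | 85539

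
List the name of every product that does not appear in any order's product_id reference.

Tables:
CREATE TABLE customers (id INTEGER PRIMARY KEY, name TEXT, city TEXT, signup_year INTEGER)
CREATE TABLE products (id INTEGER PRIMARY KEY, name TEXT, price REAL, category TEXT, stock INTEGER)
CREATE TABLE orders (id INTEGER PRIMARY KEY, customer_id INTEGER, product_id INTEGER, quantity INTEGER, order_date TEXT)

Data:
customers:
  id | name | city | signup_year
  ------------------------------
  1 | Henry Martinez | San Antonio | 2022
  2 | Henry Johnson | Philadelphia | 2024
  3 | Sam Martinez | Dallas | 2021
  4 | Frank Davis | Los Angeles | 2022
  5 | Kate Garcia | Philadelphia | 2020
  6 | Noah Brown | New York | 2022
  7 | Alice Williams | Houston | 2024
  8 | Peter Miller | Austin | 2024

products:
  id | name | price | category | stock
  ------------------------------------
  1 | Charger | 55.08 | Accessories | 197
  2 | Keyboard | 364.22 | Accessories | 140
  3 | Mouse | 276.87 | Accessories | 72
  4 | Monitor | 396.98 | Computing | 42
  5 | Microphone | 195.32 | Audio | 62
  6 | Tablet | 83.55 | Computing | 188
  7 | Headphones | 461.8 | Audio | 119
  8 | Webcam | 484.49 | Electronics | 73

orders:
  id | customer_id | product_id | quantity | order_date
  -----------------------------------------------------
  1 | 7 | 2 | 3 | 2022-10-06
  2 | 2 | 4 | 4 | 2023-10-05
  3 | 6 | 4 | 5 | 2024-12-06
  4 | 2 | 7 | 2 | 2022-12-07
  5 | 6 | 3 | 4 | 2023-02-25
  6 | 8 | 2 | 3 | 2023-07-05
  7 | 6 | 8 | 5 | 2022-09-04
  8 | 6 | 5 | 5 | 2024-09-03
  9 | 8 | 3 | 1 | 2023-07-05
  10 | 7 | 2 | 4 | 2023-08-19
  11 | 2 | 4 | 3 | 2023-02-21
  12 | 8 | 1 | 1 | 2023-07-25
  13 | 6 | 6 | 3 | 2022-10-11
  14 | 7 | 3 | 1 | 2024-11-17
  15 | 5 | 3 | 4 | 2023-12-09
SELECT p.name FROM products p LEFT JOIN orders c ON c.product_id = p.id WHERE c.id IS NULL

Execution result:
(no rows)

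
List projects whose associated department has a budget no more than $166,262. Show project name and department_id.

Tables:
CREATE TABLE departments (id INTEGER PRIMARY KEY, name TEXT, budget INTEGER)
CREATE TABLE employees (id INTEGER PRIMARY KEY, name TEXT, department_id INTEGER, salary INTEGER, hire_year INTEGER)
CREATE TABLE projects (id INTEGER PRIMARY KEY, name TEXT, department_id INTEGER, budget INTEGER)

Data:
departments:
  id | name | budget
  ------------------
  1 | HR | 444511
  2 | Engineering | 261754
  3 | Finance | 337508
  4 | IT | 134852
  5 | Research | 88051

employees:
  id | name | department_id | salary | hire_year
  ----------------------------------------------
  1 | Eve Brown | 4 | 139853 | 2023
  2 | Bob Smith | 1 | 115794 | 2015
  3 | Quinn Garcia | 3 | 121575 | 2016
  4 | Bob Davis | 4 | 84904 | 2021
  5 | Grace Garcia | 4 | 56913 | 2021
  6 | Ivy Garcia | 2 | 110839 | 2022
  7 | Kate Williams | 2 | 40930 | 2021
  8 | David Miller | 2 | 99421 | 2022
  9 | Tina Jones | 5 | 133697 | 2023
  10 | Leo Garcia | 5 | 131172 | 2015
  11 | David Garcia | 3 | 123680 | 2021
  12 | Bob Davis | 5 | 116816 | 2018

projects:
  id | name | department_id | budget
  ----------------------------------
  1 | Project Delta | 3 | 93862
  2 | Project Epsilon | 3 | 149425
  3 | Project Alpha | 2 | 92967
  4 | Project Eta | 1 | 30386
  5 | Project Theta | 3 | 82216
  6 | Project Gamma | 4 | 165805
SELECT name, department_id FROM projects WHERE department_id IN (SELECT id FROM departments WHERE budget <= 166262)

Execution result:
name | department_id
Project Gamma | 4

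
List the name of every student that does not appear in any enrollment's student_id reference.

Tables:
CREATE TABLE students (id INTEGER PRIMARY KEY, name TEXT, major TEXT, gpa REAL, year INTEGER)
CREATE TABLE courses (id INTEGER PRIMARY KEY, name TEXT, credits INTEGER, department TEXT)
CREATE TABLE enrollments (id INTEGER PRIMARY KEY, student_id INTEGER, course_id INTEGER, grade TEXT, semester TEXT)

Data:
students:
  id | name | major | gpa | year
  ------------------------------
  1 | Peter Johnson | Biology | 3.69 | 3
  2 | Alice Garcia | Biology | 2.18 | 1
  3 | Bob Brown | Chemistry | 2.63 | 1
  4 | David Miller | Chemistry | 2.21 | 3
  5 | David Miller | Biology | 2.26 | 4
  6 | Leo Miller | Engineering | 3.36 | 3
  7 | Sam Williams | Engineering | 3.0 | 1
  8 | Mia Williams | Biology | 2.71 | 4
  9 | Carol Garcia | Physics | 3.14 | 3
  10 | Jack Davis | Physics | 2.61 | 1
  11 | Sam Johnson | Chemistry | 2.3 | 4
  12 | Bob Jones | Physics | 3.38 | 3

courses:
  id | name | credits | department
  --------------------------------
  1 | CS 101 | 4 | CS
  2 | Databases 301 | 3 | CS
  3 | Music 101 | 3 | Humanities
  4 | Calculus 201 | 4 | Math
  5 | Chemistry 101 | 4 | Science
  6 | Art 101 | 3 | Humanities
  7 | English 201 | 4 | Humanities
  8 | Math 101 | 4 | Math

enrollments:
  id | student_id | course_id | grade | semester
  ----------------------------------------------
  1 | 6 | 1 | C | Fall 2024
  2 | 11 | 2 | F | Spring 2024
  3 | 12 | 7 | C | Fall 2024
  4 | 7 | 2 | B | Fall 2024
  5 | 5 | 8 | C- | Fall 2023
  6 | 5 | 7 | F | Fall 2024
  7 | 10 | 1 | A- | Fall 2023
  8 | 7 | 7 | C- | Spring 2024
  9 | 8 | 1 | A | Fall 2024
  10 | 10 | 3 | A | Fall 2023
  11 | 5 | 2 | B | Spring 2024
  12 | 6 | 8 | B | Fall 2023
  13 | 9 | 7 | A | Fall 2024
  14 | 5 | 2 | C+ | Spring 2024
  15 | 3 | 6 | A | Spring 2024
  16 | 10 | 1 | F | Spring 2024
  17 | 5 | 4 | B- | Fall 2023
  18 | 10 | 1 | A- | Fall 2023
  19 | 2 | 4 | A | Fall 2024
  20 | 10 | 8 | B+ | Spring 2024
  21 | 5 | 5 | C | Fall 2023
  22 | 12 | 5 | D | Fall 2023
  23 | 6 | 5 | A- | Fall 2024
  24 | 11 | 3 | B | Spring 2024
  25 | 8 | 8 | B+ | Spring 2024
SELECT p.name FROM students p LEFT JOIN enrollments c ON c.student_id = p.id WHERE c.id IS NULL

Execution result:
name
Peter Johnson
David Miller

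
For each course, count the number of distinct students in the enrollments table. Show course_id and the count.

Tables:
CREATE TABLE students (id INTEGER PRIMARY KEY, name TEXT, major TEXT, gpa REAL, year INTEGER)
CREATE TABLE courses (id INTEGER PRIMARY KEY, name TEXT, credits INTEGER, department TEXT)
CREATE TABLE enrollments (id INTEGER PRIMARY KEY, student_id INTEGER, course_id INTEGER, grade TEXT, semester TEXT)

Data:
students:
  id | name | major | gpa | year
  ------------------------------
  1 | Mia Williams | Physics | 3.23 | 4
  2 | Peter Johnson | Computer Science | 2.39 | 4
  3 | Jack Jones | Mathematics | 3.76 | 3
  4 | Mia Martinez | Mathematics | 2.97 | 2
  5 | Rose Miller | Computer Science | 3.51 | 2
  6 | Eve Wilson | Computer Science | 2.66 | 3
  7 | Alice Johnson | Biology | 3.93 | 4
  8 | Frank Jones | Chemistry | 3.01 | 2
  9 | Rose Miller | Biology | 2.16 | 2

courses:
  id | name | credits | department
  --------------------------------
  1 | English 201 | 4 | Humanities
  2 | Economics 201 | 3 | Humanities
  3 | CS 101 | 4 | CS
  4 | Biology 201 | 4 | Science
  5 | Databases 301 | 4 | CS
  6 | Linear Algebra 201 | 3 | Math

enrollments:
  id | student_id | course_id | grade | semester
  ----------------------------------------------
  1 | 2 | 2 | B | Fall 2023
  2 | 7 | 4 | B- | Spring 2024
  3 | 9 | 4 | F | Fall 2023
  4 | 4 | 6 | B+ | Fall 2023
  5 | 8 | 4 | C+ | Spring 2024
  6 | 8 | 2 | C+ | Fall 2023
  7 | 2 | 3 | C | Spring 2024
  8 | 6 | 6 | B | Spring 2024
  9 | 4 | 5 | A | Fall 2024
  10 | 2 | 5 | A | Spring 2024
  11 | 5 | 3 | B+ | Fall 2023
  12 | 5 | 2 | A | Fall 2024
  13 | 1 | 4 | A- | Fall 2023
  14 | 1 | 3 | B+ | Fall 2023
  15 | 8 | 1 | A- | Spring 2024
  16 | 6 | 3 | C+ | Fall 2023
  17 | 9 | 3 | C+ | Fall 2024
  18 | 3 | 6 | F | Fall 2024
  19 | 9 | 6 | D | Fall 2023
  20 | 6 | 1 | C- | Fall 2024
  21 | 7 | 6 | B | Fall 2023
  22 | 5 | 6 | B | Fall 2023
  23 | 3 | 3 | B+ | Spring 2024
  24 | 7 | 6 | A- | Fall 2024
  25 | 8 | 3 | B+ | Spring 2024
SELECT course_id, COUNT(DISTINCT student_id) AS distinct_student_count FROM enrollments GROUP BY course_id

Execution result:
course_id | distinct_student_count
1 | 2
2 | 3
3 | 7
4 | 4
5 | 2
6 | 6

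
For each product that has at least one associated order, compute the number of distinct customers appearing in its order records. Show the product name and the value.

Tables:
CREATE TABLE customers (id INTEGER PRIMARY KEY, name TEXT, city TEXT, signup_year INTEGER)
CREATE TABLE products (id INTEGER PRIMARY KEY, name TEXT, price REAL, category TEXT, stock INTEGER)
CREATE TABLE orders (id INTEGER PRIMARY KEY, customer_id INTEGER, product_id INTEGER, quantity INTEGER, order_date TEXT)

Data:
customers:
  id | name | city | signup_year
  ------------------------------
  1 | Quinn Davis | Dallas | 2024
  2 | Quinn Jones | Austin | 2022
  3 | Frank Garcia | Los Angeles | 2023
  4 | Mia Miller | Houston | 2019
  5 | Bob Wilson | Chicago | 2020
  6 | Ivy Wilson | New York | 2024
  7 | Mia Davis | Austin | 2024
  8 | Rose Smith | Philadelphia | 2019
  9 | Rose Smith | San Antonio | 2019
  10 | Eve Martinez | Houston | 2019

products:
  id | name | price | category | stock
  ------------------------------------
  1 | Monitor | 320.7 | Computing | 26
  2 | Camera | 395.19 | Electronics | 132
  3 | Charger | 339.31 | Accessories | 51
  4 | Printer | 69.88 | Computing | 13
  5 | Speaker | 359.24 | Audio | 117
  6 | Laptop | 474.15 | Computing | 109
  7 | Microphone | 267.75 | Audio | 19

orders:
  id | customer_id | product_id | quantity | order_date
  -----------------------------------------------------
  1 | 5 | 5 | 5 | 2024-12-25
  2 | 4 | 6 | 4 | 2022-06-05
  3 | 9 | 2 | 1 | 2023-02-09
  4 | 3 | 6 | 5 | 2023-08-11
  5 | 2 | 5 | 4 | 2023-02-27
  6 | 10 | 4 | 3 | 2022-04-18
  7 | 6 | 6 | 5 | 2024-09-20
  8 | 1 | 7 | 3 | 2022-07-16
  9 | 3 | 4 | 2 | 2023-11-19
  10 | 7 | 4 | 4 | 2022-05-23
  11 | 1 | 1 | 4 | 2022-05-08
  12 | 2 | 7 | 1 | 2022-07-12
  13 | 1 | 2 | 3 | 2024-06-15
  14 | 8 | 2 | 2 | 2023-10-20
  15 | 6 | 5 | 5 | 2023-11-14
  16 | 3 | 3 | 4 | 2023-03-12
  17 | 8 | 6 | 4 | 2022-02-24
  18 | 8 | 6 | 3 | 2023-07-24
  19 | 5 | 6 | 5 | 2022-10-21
SELECT p.name, COUNT(DISTINCT c.customer_id) AS distinct_customer_count FROM orders c JOIN products p ON c.product_id = p.id GROUP BY p.id, p.name

Execution result:
name | distinct_customer_count
Monitor | 1
Camera | 3
Charger | 1
Printer | 3
Speaker | 3
Laptop | 5
Microphone | 2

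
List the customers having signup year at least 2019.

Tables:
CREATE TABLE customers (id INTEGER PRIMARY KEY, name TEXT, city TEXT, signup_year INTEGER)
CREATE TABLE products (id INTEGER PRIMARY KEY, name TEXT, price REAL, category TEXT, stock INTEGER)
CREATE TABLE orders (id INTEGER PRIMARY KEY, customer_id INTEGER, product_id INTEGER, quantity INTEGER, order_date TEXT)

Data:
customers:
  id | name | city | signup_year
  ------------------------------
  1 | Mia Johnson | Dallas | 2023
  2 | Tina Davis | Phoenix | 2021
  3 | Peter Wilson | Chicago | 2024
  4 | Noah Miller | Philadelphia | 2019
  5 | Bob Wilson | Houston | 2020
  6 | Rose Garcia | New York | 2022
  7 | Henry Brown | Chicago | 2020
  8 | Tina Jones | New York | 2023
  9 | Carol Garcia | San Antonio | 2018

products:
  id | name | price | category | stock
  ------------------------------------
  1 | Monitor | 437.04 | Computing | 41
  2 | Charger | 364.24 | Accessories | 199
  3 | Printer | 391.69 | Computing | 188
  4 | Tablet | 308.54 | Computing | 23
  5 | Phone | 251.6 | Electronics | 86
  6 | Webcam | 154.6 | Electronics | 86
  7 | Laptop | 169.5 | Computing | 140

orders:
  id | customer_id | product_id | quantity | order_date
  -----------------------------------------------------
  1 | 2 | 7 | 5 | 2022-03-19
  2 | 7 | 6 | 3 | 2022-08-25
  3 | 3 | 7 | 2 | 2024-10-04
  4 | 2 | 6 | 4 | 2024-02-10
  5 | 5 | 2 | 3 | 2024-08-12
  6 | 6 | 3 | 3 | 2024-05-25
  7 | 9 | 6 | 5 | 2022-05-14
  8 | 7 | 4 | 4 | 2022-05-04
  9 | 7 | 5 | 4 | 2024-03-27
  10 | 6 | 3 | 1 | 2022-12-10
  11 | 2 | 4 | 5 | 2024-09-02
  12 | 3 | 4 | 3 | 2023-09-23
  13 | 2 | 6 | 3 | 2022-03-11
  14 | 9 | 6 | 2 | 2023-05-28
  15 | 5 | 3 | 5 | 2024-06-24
SELECT name, signup_year FROM customers WHERE signup_year >= 2019

Execution result:
name | signup_year
Mia Johnson | 2023
Tina Davis | 2021
Peter Wilson | 2024
Noah Miller | 2019
Bob Wilson | 2020
Rose Garcia | 2022
Henry Brown | 2020
Tina Jones | 2023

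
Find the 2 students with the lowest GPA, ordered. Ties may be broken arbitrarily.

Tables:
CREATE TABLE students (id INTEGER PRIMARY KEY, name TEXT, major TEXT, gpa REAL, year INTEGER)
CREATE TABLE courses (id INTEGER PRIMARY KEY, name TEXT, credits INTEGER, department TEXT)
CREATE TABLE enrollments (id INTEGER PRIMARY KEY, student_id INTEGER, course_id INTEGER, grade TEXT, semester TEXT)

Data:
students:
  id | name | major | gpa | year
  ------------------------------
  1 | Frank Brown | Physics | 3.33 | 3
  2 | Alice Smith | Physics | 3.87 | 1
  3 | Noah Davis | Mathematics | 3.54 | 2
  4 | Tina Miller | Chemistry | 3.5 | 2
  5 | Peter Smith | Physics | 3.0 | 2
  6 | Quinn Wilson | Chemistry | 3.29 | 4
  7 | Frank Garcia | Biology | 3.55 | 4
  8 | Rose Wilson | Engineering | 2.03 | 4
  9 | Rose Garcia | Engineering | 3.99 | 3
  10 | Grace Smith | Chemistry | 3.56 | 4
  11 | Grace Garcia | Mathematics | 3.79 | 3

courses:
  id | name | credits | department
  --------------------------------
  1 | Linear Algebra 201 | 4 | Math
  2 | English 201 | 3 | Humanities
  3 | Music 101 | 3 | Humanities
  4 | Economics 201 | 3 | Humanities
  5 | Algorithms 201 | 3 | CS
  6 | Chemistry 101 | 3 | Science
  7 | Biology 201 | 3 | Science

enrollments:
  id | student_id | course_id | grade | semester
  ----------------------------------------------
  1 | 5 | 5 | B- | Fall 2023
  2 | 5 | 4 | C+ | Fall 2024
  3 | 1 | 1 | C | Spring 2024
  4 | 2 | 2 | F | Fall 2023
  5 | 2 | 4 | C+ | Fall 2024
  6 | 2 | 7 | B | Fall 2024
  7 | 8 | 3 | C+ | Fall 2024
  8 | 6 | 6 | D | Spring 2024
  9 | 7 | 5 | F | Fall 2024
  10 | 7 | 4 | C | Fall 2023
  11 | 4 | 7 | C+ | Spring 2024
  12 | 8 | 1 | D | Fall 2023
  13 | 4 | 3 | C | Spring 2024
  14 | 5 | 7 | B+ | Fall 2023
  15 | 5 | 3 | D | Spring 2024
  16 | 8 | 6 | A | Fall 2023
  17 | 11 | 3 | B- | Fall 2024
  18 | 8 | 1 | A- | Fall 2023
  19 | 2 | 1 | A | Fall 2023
SELECT name, gpa FROM students ORDER BY gpa ASC LIMIT 2

Execution result:
name | gpa
Rose Wilson | 2.03
Peter Smith | 3.00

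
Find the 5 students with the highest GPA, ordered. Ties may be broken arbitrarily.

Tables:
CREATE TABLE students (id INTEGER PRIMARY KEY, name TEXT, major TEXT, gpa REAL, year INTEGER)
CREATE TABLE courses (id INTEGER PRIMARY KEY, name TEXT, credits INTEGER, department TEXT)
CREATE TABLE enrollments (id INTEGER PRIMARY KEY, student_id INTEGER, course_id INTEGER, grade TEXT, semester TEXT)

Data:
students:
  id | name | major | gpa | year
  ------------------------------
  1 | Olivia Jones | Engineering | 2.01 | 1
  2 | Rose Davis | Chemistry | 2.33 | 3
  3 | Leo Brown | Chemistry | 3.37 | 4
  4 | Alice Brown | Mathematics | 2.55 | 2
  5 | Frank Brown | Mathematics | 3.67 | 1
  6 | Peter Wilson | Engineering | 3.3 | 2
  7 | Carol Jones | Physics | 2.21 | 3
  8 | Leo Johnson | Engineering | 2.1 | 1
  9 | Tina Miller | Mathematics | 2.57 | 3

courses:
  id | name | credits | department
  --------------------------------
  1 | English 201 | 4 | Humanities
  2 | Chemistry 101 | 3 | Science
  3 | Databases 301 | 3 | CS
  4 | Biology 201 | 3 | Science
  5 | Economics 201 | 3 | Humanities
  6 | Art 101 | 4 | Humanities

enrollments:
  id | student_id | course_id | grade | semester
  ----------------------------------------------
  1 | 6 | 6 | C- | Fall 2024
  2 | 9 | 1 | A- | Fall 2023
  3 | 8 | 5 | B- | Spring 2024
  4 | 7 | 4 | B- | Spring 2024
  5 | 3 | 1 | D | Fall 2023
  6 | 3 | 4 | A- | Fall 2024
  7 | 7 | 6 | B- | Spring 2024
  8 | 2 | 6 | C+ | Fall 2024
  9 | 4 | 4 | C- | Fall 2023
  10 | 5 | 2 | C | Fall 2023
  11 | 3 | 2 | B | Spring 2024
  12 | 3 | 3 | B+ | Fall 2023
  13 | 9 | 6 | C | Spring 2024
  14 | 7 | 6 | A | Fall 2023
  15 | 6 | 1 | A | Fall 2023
SELECT name, gpa FROM students ORDER BY gpa DESC LIMIT 5

Execution result:
name | gpa
Frank Brown | 3.67
Leo Brown | 3.37
Peter Wilson | 3.30
Tina Miller | 2.57
Alice Brown | 2.55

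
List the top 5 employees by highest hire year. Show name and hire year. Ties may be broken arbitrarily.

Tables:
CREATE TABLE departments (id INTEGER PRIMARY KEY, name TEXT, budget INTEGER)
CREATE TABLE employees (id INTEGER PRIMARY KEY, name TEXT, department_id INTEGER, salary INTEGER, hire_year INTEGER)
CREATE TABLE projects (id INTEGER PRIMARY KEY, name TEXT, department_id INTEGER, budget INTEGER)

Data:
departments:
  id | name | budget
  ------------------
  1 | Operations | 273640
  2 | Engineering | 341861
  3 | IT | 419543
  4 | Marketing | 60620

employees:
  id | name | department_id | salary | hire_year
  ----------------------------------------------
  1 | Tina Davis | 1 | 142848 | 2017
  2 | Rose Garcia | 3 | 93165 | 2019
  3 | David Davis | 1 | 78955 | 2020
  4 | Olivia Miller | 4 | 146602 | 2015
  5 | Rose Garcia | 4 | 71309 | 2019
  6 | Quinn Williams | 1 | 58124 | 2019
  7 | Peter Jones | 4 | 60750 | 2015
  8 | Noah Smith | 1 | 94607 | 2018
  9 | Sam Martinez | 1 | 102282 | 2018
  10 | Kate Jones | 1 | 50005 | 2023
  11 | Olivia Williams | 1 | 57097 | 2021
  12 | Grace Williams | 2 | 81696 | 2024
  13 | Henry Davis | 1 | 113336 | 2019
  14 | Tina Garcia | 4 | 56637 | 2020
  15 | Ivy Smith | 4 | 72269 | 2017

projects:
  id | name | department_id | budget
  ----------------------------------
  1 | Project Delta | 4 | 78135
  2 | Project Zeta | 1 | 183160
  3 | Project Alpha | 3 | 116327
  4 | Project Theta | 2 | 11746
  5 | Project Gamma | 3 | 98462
SELECT name, hire_year FROM employees ORDER BY hire_year DESC LIMIT 5

Execution result:
name | hire_year
Grace Williams | 2024
Kate Jones | 2023
Olivia Williams | 2021
David Davis | 2020
Tina Garcia | 2020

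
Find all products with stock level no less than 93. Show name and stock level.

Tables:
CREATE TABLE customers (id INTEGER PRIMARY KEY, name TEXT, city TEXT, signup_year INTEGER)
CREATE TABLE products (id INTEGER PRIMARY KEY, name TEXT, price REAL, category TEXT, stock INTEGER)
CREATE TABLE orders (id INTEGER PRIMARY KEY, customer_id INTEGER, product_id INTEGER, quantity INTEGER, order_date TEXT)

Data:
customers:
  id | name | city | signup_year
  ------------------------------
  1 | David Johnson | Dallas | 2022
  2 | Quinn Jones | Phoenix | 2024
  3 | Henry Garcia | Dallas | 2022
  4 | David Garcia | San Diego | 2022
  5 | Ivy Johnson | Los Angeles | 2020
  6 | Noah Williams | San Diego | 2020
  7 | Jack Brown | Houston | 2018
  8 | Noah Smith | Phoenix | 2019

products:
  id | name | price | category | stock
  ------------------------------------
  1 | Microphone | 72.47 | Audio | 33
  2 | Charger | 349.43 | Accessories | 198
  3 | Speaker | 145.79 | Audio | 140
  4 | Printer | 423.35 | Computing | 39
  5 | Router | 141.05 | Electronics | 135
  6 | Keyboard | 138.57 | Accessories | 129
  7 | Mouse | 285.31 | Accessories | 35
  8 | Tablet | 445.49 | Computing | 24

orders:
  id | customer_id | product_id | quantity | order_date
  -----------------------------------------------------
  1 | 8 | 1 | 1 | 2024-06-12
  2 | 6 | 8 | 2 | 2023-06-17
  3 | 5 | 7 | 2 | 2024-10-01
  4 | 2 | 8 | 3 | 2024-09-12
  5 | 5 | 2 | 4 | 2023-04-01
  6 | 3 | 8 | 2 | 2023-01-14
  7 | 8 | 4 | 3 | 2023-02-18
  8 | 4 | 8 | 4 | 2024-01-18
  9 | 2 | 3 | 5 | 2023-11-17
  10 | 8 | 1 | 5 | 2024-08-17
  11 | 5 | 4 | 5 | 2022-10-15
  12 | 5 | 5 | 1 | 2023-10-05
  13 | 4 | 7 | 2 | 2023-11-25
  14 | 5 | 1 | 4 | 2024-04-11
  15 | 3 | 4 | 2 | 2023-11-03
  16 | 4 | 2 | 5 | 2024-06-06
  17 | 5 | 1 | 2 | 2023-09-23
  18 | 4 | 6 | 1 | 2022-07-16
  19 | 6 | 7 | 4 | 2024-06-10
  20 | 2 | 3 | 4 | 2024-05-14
SELECT name, stock FROM products WHERE stock >= 93

Execution result:
name | stock
Charger | 198
Speaker | 140
Router | 135
Keyboard | 129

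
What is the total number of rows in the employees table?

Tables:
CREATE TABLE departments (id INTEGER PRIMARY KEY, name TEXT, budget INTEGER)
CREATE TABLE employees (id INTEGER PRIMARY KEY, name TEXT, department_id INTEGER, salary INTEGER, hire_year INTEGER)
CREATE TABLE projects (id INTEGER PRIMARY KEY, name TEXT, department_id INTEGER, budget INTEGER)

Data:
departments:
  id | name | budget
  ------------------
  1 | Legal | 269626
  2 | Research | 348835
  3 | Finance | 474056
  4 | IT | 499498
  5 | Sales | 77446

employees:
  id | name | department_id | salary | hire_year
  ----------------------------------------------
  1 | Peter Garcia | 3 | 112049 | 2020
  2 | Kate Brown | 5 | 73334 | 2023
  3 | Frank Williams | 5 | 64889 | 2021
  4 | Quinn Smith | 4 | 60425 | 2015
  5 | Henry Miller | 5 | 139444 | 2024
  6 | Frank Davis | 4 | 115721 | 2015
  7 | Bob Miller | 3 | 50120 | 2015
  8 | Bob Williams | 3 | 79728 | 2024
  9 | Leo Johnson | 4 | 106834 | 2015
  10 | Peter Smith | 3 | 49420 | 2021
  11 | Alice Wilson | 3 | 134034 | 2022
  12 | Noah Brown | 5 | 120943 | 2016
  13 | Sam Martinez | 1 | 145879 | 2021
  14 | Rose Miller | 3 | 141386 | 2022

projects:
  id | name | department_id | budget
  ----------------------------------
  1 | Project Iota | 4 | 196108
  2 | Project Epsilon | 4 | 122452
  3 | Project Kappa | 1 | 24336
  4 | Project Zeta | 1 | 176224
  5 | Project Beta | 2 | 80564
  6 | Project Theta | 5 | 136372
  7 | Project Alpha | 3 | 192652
SELECT COUNT(*) FROM employees

Execution result:
14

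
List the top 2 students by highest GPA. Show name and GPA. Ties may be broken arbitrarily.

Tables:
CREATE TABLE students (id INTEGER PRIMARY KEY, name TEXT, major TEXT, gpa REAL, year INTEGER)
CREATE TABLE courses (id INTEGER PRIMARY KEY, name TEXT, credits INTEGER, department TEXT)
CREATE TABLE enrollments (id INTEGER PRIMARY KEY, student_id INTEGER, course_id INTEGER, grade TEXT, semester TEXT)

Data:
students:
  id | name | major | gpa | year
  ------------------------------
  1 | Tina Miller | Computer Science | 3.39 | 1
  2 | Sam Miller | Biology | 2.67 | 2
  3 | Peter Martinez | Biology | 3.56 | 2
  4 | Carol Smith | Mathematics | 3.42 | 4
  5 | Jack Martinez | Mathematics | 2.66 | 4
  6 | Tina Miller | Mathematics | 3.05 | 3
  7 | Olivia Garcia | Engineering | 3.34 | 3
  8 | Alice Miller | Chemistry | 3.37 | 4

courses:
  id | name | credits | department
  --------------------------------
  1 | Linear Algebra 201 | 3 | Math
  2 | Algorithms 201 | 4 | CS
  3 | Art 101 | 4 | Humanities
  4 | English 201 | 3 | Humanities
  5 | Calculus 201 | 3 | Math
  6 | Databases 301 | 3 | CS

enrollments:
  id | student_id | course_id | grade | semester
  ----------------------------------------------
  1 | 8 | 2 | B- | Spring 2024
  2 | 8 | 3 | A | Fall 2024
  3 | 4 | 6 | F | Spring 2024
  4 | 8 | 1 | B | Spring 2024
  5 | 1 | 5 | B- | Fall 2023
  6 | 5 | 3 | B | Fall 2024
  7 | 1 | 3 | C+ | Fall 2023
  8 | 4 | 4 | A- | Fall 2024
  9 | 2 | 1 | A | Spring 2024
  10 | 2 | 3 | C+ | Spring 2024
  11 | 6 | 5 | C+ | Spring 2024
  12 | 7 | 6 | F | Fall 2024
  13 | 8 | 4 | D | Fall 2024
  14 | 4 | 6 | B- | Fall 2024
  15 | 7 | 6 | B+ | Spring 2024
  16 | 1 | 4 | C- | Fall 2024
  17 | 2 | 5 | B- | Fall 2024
SELECT name, gpa FROM students ORDER BY gpa DESC LIMIT 2

Execution result:
name | gpa
Peter Martinez | 3.56
Carol Smith | 3.42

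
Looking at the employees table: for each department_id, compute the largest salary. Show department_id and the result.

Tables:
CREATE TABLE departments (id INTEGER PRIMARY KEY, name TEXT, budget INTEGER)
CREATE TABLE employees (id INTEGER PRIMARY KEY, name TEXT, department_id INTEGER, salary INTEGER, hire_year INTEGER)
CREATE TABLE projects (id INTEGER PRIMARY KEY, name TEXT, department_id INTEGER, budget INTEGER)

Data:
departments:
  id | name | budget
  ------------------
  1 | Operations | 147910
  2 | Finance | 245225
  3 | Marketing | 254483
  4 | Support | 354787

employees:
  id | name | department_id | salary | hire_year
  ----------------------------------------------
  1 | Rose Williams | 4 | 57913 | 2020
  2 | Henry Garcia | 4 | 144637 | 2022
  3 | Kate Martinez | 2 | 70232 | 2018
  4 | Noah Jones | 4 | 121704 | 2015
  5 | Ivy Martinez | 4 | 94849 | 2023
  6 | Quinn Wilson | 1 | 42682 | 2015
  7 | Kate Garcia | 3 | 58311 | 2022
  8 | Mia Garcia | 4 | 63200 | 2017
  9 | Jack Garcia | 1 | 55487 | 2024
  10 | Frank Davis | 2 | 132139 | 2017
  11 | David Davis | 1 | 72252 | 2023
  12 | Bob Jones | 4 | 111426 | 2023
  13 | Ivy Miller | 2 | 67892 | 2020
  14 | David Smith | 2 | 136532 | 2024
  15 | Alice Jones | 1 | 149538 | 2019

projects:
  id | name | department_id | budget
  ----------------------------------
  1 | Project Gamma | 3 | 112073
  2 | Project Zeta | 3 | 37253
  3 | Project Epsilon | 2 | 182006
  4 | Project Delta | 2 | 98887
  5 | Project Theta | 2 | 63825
SELECT department_id, MAX(salary) AS max_salary FROM employees GROUP BY department_id

Execution result:
department_id | max_salary
1 | 149538
2 | 136532
3 | 58311
4 | 144637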